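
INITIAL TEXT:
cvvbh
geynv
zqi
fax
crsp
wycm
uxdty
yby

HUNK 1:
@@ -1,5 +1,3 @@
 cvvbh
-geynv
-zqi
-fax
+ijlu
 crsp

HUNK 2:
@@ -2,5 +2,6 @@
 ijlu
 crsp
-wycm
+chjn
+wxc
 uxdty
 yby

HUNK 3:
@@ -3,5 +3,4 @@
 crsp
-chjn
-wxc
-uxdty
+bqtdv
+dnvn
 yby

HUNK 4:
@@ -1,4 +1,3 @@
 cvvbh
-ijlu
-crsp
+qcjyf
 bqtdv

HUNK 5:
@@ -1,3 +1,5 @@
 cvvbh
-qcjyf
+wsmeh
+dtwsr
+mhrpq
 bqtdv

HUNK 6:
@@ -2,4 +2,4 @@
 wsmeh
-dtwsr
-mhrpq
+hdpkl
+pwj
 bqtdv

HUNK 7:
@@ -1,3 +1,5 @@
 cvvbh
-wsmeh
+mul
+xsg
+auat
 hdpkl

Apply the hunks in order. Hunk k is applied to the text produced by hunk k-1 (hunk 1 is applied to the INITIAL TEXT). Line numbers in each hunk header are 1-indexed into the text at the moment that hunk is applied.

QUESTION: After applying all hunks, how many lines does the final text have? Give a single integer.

Hunk 1: at line 1 remove [geynv,zqi,fax] add [ijlu] -> 6 lines: cvvbh ijlu crsp wycm uxdty yby
Hunk 2: at line 2 remove [wycm] add [chjn,wxc] -> 7 lines: cvvbh ijlu crsp chjn wxc uxdty yby
Hunk 3: at line 3 remove [chjn,wxc,uxdty] add [bqtdv,dnvn] -> 6 lines: cvvbh ijlu crsp bqtdv dnvn yby
Hunk 4: at line 1 remove [ijlu,crsp] add [qcjyf] -> 5 lines: cvvbh qcjyf bqtdv dnvn yby
Hunk 5: at line 1 remove [qcjyf] add [wsmeh,dtwsr,mhrpq] -> 7 lines: cvvbh wsmeh dtwsr mhrpq bqtdv dnvn yby
Hunk 6: at line 2 remove [dtwsr,mhrpq] add [hdpkl,pwj] -> 7 lines: cvvbh wsmeh hdpkl pwj bqtdv dnvn yby
Hunk 7: at line 1 remove [wsmeh] add [mul,xsg,auat] -> 9 lines: cvvbh mul xsg auat hdpkl pwj bqtdv dnvn yby
Final line count: 9

Answer: 9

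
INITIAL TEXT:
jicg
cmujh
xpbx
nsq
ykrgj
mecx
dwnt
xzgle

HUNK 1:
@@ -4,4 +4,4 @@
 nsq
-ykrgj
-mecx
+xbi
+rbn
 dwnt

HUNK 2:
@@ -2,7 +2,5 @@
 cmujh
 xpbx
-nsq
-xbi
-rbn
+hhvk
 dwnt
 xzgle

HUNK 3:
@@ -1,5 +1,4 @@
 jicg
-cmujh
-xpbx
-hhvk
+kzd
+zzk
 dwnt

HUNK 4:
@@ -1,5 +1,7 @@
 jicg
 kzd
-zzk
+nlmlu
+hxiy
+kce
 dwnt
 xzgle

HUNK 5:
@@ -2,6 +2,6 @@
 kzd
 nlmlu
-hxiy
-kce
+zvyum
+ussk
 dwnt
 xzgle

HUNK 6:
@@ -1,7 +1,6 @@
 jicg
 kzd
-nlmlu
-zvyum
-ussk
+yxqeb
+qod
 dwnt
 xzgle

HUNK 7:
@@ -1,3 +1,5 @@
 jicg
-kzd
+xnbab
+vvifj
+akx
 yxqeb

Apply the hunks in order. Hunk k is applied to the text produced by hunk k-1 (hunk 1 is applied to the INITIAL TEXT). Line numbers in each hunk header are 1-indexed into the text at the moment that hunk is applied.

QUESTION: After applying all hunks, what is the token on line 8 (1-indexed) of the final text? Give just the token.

Answer: xzgle

Derivation:
Hunk 1: at line 4 remove [ykrgj,mecx] add [xbi,rbn] -> 8 lines: jicg cmujh xpbx nsq xbi rbn dwnt xzgle
Hunk 2: at line 2 remove [nsq,xbi,rbn] add [hhvk] -> 6 lines: jicg cmujh xpbx hhvk dwnt xzgle
Hunk 3: at line 1 remove [cmujh,xpbx,hhvk] add [kzd,zzk] -> 5 lines: jicg kzd zzk dwnt xzgle
Hunk 4: at line 1 remove [zzk] add [nlmlu,hxiy,kce] -> 7 lines: jicg kzd nlmlu hxiy kce dwnt xzgle
Hunk 5: at line 2 remove [hxiy,kce] add [zvyum,ussk] -> 7 lines: jicg kzd nlmlu zvyum ussk dwnt xzgle
Hunk 6: at line 1 remove [nlmlu,zvyum,ussk] add [yxqeb,qod] -> 6 lines: jicg kzd yxqeb qod dwnt xzgle
Hunk 7: at line 1 remove [kzd] add [xnbab,vvifj,akx] -> 8 lines: jicg xnbab vvifj akx yxqeb qod dwnt xzgle
Final line 8: xzgle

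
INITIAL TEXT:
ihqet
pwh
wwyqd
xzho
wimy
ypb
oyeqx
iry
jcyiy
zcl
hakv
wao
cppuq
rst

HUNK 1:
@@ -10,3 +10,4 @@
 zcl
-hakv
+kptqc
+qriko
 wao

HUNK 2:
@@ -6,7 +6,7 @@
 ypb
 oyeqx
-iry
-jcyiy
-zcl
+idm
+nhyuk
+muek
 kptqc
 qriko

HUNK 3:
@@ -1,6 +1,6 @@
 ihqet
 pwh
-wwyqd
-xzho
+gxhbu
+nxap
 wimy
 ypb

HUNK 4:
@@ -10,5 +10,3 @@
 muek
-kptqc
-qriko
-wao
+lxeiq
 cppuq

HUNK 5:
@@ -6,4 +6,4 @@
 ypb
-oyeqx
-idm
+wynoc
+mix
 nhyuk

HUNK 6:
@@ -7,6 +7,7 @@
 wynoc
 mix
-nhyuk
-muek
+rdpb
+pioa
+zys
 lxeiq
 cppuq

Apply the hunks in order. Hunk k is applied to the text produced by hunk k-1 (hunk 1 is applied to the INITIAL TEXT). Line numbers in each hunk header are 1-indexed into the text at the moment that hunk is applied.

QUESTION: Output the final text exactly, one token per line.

Hunk 1: at line 10 remove [hakv] add [kptqc,qriko] -> 15 lines: ihqet pwh wwyqd xzho wimy ypb oyeqx iry jcyiy zcl kptqc qriko wao cppuq rst
Hunk 2: at line 6 remove [iry,jcyiy,zcl] add [idm,nhyuk,muek] -> 15 lines: ihqet pwh wwyqd xzho wimy ypb oyeqx idm nhyuk muek kptqc qriko wao cppuq rst
Hunk 3: at line 1 remove [wwyqd,xzho] add [gxhbu,nxap] -> 15 lines: ihqet pwh gxhbu nxap wimy ypb oyeqx idm nhyuk muek kptqc qriko wao cppuq rst
Hunk 4: at line 10 remove [kptqc,qriko,wao] add [lxeiq] -> 13 lines: ihqet pwh gxhbu nxap wimy ypb oyeqx idm nhyuk muek lxeiq cppuq rst
Hunk 5: at line 6 remove [oyeqx,idm] add [wynoc,mix] -> 13 lines: ihqet pwh gxhbu nxap wimy ypb wynoc mix nhyuk muek lxeiq cppuq rst
Hunk 6: at line 7 remove [nhyuk,muek] add [rdpb,pioa,zys] -> 14 lines: ihqet pwh gxhbu nxap wimy ypb wynoc mix rdpb pioa zys lxeiq cppuq rst

Answer: ihqet
pwh
gxhbu
nxap
wimy
ypb
wynoc
mix
rdpb
pioa
zys
lxeiq
cppuq
rst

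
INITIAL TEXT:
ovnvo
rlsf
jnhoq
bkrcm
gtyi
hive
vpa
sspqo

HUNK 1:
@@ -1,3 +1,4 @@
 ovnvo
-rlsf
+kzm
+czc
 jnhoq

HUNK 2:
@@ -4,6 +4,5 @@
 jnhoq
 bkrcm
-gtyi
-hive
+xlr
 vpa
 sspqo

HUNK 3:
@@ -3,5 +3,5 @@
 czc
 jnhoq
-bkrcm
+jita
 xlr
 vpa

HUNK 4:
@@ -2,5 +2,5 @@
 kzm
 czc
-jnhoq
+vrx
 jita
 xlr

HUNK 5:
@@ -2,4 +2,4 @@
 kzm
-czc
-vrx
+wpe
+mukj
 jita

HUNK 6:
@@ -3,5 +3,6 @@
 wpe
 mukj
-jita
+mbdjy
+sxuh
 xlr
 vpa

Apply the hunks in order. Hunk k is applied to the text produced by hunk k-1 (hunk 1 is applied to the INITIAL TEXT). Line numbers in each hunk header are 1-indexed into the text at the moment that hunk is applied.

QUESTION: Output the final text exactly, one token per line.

Hunk 1: at line 1 remove [rlsf] add [kzm,czc] -> 9 lines: ovnvo kzm czc jnhoq bkrcm gtyi hive vpa sspqo
Hunk 2: at line 4 remove [gtyi,hive] add [xlr] -> 8 lines: ovnvo kzm czc jnhoq bkrcm xlr vpa sspqo
Hunk 3: at line 3 remove [bkrcm] add [jita] -> 8 lines: ovnvo kzm czc jnhoq jita xlr vpa sspqo
Hunk 4: at line 2 remove [jnhoq] add [vrx] -> 8 lines: ovnvo kzm czc vrx jita xlr vpa sspqo
Hunk 5: at line 2 remove [czc,vrx] add [wpe,mukj] -> 8 lines: ovnvo kzm wpe mukj jita xlr vpa sspqo
Hunk 6: at line 3 remove [jita] add [mbdjy,sxuh] -> 9 lines: ovnvo kzm wpe mukj mbdjy sxuh xlr vpa sspqo

Answer: ovnvo
kzm
wpe
mukj
mbdjy
sxuh
xlr
vpa
sspqo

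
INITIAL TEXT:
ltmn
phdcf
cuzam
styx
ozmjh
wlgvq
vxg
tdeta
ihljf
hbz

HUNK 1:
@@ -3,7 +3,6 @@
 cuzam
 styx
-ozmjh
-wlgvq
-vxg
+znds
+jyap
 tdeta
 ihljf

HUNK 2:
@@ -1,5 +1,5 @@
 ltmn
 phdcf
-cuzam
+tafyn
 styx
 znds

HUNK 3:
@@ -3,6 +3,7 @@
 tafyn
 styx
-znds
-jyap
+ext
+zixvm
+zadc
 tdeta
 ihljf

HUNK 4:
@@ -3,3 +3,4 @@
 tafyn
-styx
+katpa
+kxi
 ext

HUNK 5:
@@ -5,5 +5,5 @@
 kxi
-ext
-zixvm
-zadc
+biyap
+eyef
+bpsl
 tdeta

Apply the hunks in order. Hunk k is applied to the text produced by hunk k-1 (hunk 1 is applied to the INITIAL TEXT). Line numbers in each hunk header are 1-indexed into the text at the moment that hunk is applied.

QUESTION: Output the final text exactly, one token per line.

Answer: ltmn
phdcf
tafyn
katpa
kxi
biyap
eyef
bpsl
tdeta
ihljf
hbz

Derivation:
Hunk 1: at line 3 remove [ozmjh,wlgvq,vxg] add [znds,jyap] -> 9 lines: ltmn phdcf cuzam styx znds jyap tdeta ihljf hbz
Hunk 2: at line 1 remove [cuzam] add [tafyn] -> 9 lines: ltmn phdcf tafyn styx znds jyap tdeta ihljf hbz
Hunk 3: at line 3 remove [znds,jyap] add [ext,zixvm,zadc] -> 10 lines: ltmn phdcf tafyn styx ext zixvm zadc tdeta ihljf hbz
Hunk 4: at line 3 remove [styx] add [katpa,kxi] -> 11 lines: ltmn phdcf tafyn katpa kxi ext zixvm zadc tdeta ihljf hbz
Hunk 5: at line 5 remove [ext,zixvm,zadc] add [biyap,eyef,bpsl] -> 11 lines: ltmn phdcf tafyn katpa kxi biyap eyef bpsl tdeta ihljf hbz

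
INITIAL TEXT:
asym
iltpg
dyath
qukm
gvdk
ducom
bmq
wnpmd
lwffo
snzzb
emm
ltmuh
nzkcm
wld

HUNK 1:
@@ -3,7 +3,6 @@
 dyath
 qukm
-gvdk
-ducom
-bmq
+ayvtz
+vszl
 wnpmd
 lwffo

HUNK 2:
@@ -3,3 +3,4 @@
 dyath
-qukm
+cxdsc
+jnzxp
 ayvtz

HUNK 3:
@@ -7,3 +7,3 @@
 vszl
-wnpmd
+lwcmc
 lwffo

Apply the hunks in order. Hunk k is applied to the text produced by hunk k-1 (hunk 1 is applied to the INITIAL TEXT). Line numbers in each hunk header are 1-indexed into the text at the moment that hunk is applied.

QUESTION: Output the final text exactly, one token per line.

Answer: asym
iltpg
dyath
cxdsc
jnzxp
ayvtz
vszl
lwcmc
lwffo
snzzb
emm
ltmuh
nzkcm
wld

Derivation:
Hunk 1: at line 3 remove [gvdk,ducom,bmq] add [ayvtz,vszl] -> 13 lines: asym iltpg dyath qukm ayvtz vszl wnpmd lwffo snzzb emm ltmuh nzkcm wld
Hunk 2: at line 3 remove [qukm] add [cxdsc,jnzxp] -> 14 lines: asym iltpg dyath cxdsc jnzxp ayvtz vszl wnpmd lwffo snzzb emm ltmuh nzkcm wld
Hunk 3: at line 7 remove [wnpmd] add [lwcmc] -> 14 lines: asym iltpg dyath cxdsc jnzxp ayvtz vszl lwcmc lwffo snzzb emm ltmuh nzkcm wld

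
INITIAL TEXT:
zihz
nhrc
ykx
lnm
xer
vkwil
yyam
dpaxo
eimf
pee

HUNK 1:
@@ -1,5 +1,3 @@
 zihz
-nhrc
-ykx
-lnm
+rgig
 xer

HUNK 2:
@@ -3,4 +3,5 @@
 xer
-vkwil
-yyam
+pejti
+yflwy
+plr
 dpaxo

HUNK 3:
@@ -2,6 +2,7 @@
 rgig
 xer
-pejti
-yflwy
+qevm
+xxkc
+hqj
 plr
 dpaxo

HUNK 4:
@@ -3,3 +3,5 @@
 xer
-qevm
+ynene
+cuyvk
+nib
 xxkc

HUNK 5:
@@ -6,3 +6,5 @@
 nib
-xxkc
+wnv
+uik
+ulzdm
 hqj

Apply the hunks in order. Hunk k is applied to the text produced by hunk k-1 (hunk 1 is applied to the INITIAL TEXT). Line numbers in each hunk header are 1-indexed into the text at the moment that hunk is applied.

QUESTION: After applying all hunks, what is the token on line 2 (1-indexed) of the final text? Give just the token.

Hunk 1: at line 1 remove [nhrc,ykx,lnm] add [rgig] -> 8 lines: zihz rgig xer vkwil yyam dpaxo eimf pee
Hunk 2: at line 3 remove [vkwil,yyam] add [pejti,yflwy,plr] -> 9 lines: zihz rgig xer pejti yflwy plr dpaxo eimf pee
Hunk 3: at line 2 remove [pejti,yflwy] add [qevm,xxkc,hqj] -> 10 lines: zihz rgig xer qevm xxkc hqj plr dpaxo eimf pee
Hunk 4: at line 3 remove [qevm] add [ynene,cuyvk,nib] -> 12 lines: zihz rgig xer ynene cuyvk nib xxkc hqj plr dpaxo eimf pee
Hunk 5: at line 6 remove [xxkc] add [wnv,uik,ulzdm] -> 14 lines: zihz rgig xer ynene cuyvk nib wnv uik ulzdm hqj plr dpaxo eimf pee
Final line 2: rgig

Answer: rgig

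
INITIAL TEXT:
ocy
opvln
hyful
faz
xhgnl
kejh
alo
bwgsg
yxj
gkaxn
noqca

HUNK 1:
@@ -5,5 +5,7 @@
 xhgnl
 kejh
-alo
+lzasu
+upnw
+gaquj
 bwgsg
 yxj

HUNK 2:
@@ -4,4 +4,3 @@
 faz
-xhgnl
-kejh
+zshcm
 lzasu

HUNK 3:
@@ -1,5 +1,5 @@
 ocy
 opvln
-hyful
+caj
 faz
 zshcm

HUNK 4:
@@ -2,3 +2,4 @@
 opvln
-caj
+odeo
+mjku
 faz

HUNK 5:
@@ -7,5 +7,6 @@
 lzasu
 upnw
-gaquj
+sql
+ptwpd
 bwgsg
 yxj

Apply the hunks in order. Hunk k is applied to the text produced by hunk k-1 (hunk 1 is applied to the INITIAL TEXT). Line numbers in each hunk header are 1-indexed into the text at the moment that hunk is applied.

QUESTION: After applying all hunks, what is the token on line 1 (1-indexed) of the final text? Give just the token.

Hunk 1: at line 5 remove [alo] add [lzasu,upnw,gaquj] -> 13 lines: ocy opvln hyful faz xhgnl kejh lzasu upnw gaquj bwgsg yxj gkaxn noqca
Hunk 2: at line 4 remove [xhgnl,kejh] add [zshcm] -> 12 lines: ocy opvln hyful faz zshcm lzasu upnw gaquj bwgsg yxj gkaxn noqca
Hunk 3: at line 1 remove [hyful] add [caj] -> 12 lines: ocy opvln caj faz zshcm lzasu upnw gaquj bwgsg yxj gkaxn noqca
Hunk 4: at line 2 remove [caj] add [odeo,mjku] -> 13 lines: ocy opvln odeo mjku faz zshcm lzasu upnw gaquj bwgsg yxj gkaxn noqca
Hunk 5: at line 7 remove [gaquj] add [sql,ptwpd] -> 14 lines: ocy opvln odeo mjku faz zshcm lzasu upnw sql ptwpd bwgsg yxj gkaxn noqca
Final line 1: ocy

Answer: ocy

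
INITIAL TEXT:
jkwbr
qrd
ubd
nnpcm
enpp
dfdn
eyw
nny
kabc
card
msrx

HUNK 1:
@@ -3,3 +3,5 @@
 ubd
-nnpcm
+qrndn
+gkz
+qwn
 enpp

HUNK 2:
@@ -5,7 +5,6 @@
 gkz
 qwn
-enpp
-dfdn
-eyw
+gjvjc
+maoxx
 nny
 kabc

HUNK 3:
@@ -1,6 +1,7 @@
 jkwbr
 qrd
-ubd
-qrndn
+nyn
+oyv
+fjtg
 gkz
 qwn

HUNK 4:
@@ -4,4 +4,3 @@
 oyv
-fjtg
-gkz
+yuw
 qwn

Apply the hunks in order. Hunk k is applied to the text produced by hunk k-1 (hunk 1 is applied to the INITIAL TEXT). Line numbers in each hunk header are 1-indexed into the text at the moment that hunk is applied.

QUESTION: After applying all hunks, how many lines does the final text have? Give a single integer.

Answer: 12

Derivation:
Hunk 1: at line 3 remove [nnpcm] add [qrndn,gkz,qwn] -> 13 lines: jkwbr qrd ubd qrndn gkz qwn enpp dfdn eyw nny kabc card msrx
Hunk 2: at line 5 remove [enpp,dfdn,eyw] add [gjvjc,maoxx] -> 12 lines: jkwbr qrd ubd qrndn gkz qwn gjvjc maoxx nny kabc card msrx
Hunk 3: at line 1 remove [ubd,qrndn] add [nyn,oyv,fjtg] -> 13 lines: jkwbr qrd nyn oyv fjtg gkz qwn gjvjc maoxx nny kabc card msrx
Hunk 4: at line 4 remove [fjtg,gkz] add [yuw] -> 12 lines: jkwbr qrd nyn oyv yuw qwn gjvjc maoxx nny kabc card msrx
Final line count: 12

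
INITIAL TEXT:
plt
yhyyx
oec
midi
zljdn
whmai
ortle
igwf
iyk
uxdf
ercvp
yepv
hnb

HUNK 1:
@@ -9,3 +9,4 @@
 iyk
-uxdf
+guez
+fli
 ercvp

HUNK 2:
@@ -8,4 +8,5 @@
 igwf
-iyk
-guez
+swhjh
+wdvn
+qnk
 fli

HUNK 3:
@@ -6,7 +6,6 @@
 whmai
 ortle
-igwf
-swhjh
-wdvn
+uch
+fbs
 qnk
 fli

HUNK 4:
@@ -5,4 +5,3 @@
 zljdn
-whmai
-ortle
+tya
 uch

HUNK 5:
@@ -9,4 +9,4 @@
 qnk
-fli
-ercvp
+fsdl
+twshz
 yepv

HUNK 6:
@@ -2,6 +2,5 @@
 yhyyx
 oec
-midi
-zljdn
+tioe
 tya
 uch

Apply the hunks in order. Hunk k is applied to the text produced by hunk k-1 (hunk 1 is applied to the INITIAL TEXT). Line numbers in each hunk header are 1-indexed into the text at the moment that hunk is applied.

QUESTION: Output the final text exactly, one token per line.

Hunk 1: at line 9 remove [uxdf] add [guez,fli] -> 14 lines: plt yhyyx oec midi zljdn whmai ortle igwf iyk guez fli ercvp yepv hnb
Hunk 2: at line 8 remove [iyk,guez] add [swhjh,wdvn,qnk] -> 15 lines: plt yhyyx oec midi zljdn whmai ortle igwf swhjh wdvn qnk fli ercvp yepv hnb
Hunk 3: at line 6 remove [igwf,swhjh,wdvn] add [uch,fbs] -> 14 lines: plt yhyyx oec midi zljdn whmai ortle uch fbs qnk fli ercvp yepv hnb
Hunk 4: at line 5 remove [whmai,ortle] add [tya] -> 13 lines: plt yhyyx oec midi zljdn tya uch fbs qnk fli ercvp yepv hnb
Hunk 5: at line 9 remove [fli,ercvp] add [fsdl,twshz] -> 13 lines: plt yhyyx oec midi zljdn tya uch fbs qnk fsdl twshz yepv hnb
Hunk 6: at line 2 remove [midi,zljdn] add [tioe] -> 12 lines: plt yhyyx oec tioe tya uch fbs qnk fsdl twshz yepv hnb

Answer: plt
yhyyx
oec
tioe
tya
uch
fbs
qnk
fsdl
twshz
yepv
hnb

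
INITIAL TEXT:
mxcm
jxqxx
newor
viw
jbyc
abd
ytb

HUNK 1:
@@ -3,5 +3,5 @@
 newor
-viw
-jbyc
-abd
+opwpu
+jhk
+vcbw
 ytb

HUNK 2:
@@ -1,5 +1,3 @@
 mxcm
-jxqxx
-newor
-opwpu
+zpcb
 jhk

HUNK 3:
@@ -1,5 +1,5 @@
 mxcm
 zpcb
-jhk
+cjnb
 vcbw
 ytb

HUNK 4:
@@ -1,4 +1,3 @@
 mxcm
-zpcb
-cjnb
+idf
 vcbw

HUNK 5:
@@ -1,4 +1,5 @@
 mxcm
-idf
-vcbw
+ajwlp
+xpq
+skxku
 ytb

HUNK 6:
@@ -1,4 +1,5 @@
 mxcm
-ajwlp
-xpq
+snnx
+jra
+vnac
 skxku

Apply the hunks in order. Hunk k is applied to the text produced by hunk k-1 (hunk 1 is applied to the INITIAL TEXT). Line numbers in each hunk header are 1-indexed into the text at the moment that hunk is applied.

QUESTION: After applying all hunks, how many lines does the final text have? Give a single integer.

Hunk 1: at line 3 remove [viw,jbyc,abd] add [opwpu,jhk,vcbw] -> 7 lines: mxcm jxqxx newor opwpu jhk vcbw ytb
Hunk 2: at line 1 remove [jxqxx,newor,opwpu] add [zpcb] -> 5 lines: mxcm zpcb jhk vcbw ytb
Hunk 3: at line 1 remove [jhk] add [cjnb] -> 5 lines: mxcm zpcb cjnb vcbw ytb
Hunk 4: at line 1 remove [zpcb,cjnb] add [idf] -> 4 lines: mxcm idf vcbw ytb
Hunk 5: at line 1 remove [idf,vcbw] add [ajwlp,xpq,skxku] -> 5 lines: mxcm ajwlp xpq skxku ytb
Hunk 6: at line 1 remove [ajwlp,xpq] add [snnx,jra,vnac] -> 6 lines: mxcm snnx jra vnac skxku ytb
Final line count: 6

Answer: 6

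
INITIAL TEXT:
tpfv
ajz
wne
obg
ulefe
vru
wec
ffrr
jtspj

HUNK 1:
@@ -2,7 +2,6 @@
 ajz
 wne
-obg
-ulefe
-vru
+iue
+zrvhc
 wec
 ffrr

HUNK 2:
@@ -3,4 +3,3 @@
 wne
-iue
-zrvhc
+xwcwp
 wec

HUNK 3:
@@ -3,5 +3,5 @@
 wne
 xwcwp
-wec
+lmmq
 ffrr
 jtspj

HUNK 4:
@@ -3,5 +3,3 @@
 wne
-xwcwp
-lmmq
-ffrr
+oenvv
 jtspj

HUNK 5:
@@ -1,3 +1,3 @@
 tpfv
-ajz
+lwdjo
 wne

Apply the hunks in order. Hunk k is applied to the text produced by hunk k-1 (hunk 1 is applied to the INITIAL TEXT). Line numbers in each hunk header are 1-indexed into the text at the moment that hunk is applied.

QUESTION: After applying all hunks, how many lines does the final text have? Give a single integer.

Answer: 5

Derivation:
Hunk 1: at line 2 remove [obg,ulefe,vru] add [iue,zrvhc] -> 8 lines: tpfv ajz wne iue zrvhc wec ffrr jtspj
Hunk 2: at line 3 remove [iue,zrvhc] add [xwcwp] -> 7 lines: tpfv ajz wne xwcwp wec ffrr jtspj
Hunk 3: at line 3 remove [wec] add [lmmq] -> 7 lines: tpfv ajz wne xwcwp lmmq ffrr jtspj
Hunk 4: at line 3 remove [xwcwp,lmmq,ffrr] add [oenvv] -> 5 lines: tpfv ajz wne oenvv jtspj
Hunk 5: at line 1 remove [ajz] add [lwdjo] -> 5 lines: tpfv lwdjo wne oenvv jtspj
Final line count: 5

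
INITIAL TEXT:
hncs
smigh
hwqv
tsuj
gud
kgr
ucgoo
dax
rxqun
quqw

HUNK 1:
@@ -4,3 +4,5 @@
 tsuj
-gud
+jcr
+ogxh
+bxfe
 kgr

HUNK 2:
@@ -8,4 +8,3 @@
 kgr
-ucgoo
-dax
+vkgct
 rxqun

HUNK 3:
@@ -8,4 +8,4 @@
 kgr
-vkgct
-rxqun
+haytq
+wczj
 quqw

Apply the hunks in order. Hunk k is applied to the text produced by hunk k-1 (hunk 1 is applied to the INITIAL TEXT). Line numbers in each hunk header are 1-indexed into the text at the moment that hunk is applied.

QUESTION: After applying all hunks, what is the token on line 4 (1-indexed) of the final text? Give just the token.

Hunk 1: at line 4 remove [gud] add [jcr,ogxh,bxfe] -> 12 lines: hncs smigh hwqv tsuj jcr ogxh bxfe kgr ucgoo dax rxqun quqw
Hunk 2: at line 8 remove [ucgoo,dax] add [vkgct] -> 11 lines: hncs smigh hwqv tsuj jcr ogxh bxfe kgr vkgct rxqun quqw
Hunk 3: at line 8 remove [vkgct,rxqun] add [haytq,wczj] -> 11 lines: hncs smigh hwqv tsuj jcr ogxh bxfe kgr haytq wczj quqw
Final line 4: tsuj

Answer: tsuj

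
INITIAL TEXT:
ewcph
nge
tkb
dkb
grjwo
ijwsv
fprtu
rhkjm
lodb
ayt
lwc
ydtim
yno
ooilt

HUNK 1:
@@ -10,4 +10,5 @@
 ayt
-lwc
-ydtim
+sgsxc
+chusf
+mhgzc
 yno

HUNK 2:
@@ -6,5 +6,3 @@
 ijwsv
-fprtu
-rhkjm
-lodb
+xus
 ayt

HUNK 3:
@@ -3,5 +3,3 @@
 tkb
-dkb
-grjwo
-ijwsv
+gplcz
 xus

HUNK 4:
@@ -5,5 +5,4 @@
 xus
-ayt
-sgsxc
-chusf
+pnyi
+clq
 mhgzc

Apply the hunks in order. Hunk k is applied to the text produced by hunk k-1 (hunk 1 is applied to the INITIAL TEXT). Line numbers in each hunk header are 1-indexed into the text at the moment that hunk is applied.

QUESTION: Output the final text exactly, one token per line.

Answer: ewcph
nge
tkb
gplcz
xus
pnyi
clq
mhgzc
yno
ooilt

Derivation:
Hunk 1: at line 10 remove [lwc,ydtim] add [sgsxc,chusf,mhgzc] -> 15 lines: ewcph nge tkb dkb grjwo ijwsv fprtu rhkjm lodb ayt sgsxc chusf mhgzc yno ooilt
Hunk 2: at line 6 remove [fprtu,rhkjm,lodb] add [xus] -> 13 lines: ewcph nge tkb dkb grjwo ijwsv xus ayt sgsxc chusf mhgzc yno ooilt
Hunk 3: at line 3 remove [dkb,grjwo,ijwsv] add [gplcz] -> 11 lines: ewcph nge tkb gplcz xus ayt sgsxc chusf mhgzc yno ooilt
Hunk 4: at line 5 remove [ayt,sgsxc,chusf] add [pnyi,clq] -> 10 lines: ewcph nge tkb gplcz xus pnyi clq mhgzc yno ooilt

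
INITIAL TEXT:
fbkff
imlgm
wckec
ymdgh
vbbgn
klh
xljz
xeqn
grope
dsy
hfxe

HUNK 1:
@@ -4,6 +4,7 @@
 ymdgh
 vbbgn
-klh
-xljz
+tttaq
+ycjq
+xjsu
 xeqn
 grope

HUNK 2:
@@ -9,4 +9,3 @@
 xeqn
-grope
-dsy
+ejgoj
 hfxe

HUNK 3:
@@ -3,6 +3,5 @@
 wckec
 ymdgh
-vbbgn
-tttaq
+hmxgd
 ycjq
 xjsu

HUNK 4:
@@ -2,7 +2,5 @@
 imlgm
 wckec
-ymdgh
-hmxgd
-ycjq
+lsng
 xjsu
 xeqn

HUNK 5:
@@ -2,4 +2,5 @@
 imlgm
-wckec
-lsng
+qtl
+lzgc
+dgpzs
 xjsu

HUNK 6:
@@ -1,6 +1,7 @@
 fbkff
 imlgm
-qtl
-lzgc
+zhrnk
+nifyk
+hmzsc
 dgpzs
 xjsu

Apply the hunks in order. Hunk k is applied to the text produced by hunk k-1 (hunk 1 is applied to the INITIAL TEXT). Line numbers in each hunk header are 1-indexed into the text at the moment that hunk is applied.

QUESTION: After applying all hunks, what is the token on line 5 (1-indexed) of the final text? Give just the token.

Answer: hmzsc

Derivation:
Hunk 1: at line 4 remove [klh,xljz] add [tttaq,ycjq,xjsu] -> 12 lines: fbkff imlgm wckec ymdgh vbbgn tttaq ycjq xjsu xeqn grope dsy hfxe
Hunk 2: at line 9 remove [grope,dsy] add [ejgoj] -> 11 lines: fbkff imlgm wckec ymdgh vbbgn tttaq ycjq xjsu xeqn ejgoj hfxe
Hunk 3: at line 3 remove [vbbgn,tttaq] add [hmxgd] -> 10 lines: fbkff imlgm wckec ymdgh hmxgd ycjq xjsu xeqn ejgoj hfxe
Hunk 4: at line 2 remove [ymdgh,hmxgd,ycjq] add [lsng] -> 8 lines: fbkff imlgm wckec lsng xjsu xeqn ejgoj hfxe
Hunk 5: at line 2 remove [wckec,lsng] add [qtl,lzgc,dgpzs] -> 9 lines: fbkff imlgm qtl lzgc dgpzs xjsu xeqn ejgoj hfxe
Hunk 6: at line 1 remove [qtl,lzgc] add [zhrnk,nifyk,hmzsc] -> 10 lines: fbkff imlgm zhrnk nifyk hmzsc dgpzs xjsu xeqn ejgoj hfxe
Final line 5: hmzsc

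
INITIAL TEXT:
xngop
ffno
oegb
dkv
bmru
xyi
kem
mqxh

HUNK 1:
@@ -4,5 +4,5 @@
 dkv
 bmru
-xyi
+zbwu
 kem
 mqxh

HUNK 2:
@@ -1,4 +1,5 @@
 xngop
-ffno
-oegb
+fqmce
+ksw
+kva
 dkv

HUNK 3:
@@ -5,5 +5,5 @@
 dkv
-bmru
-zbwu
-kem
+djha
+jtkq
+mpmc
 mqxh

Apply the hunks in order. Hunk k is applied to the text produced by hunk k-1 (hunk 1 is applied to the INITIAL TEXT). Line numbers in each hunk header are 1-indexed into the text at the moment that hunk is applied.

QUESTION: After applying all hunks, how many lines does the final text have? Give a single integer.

Answer: 9

Derivation:
Hunk 1: at line 4 remove [xyi] add [zbwu] -> 8 lines: xngop ffno oegb dkv bmru zbwu kem mqxh
Hunk 2: at line 1 remove [ffno,oegb] add [fqmce,ksw,kva] -> 9 lines: xngop fqmce ksw kva dkv bmru zbwu kem mqxh
Hunk 3: at line 5 remove [bmru,zbwu,kem] add [djha,jtkq,mpmc] -> 9 lines: xngop fqmce ksw kva dkv djha jtkq mpmc mqxh
Final line count: 9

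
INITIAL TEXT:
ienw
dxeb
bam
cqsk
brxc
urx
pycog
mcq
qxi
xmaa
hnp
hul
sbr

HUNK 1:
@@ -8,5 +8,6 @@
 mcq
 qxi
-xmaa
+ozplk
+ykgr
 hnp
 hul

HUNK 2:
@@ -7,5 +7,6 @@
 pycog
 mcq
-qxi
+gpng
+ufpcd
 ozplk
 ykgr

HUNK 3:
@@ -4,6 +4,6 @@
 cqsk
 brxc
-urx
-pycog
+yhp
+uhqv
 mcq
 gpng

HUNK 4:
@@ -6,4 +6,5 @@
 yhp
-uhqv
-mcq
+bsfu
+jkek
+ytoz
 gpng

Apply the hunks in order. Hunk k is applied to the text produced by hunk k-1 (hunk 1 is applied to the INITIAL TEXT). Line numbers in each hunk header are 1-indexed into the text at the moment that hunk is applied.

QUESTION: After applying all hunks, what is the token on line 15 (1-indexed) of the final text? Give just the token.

Hunk 1: at line 8 remove [xmaa] add [ozplk,ykgr] -> 14 lines: ienw dxeb bam cqsk brxc urx pycog mcq qxi ozplk ykgr hnp hul sbr
Hunk 2: at line 7 remove [qxi] add [gpng,ufpcd] -> 15 lines: ienw dxeb bam cqsk brxc urx pycog mcq gpng ufpcd ozplk ykgr hnp hul sbr
Hunk 3: at line 4 remove [urx,pycog] add [yhp,uhqv] -> 15 lines: ienw dxeb bam cqsk brxc yhp uhqv mcq gpng ufpcd ozplk ykgr hnp hul sbr
Hunk 4: at line 6 remove [uhqv,mcq] add [bsfu,jkek,ytoz] -> 16 lines: ienw dxeb bam cqsk brxc yhp bsfu jkek ytoz gpng ufpcd ozplk ykgr hnp hul sbr
Final line 15: hul

Answer: hul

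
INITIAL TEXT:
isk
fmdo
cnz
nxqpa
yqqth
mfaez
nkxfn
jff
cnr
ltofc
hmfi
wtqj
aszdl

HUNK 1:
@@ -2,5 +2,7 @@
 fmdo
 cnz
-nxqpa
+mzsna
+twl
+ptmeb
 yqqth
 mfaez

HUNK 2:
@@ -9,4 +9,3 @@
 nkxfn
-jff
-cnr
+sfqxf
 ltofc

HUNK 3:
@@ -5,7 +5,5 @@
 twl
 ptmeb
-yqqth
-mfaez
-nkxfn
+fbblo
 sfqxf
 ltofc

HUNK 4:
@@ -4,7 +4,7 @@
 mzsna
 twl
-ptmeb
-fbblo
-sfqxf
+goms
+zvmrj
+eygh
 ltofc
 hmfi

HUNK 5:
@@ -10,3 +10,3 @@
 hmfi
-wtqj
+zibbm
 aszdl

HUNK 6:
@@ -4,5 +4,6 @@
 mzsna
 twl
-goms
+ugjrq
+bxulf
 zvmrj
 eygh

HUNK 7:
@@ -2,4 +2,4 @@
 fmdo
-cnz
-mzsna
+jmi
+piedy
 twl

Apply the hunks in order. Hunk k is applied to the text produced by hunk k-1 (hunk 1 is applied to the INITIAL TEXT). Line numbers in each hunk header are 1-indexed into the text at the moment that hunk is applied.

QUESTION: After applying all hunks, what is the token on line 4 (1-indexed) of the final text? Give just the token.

Hunk 1: at line 2 remove [nxqpa] add [mzsna,twl,ptmeb] -> 15 lines: isk fmdo cnz mzsna twl ptmeb yqqth mfaez nkxfn jff cnr ltofc hmfi wtqj aszdl
Hunk 2: at line 9 remove [jff,cnr] add [sfqxf] -> 14 lines: isk fmdo cnz mzsna twl ptmeb yqqth mfaez nkxfn sfqxf ltofc hmfi wtqj aszdl
Hunk 3: at line 5 remove [yqqth,mfaez,nkxfn] add [fbblo] -> 12 lines: isk fmdo cnz mzsna twl ptmeb fbblo sfqxf ltofc hmfi wtqj aszdl
Hunk 4: at line 4 remove [ptmeb,fbblo,sfqxf] add [goms,zvmrj,eygh] -> 12 lines: isk fmdo cnz mzsna twl goms zvmrj eygh ltofc hmfi wtqj aszdl
Hunk 5: at line 10 remove [wtqj] add [zibbm] -> 12 lines: isk fmdo cnz mzsna twl goms zvmrj eygh ltofc hmfi zibbm aszdl
Hunk 6: at line 4 remove [goms] add [ugjrq,bxulf] -> 13 lines: isk fmdo cnz mzsna twl ugjrq bxulf zvmrj eygh ltofc hmfi zibbm aszdl
Hunk 7: at line 2 remove [cnz,mzsna] add [jmi,piedy] -> 13 lines: isk fmdo jmi piedy twl ugjrq bxulf zvmrj eygh ltofc hmfi zibbm aszdl
Final line 4: piedy

Answer: piedy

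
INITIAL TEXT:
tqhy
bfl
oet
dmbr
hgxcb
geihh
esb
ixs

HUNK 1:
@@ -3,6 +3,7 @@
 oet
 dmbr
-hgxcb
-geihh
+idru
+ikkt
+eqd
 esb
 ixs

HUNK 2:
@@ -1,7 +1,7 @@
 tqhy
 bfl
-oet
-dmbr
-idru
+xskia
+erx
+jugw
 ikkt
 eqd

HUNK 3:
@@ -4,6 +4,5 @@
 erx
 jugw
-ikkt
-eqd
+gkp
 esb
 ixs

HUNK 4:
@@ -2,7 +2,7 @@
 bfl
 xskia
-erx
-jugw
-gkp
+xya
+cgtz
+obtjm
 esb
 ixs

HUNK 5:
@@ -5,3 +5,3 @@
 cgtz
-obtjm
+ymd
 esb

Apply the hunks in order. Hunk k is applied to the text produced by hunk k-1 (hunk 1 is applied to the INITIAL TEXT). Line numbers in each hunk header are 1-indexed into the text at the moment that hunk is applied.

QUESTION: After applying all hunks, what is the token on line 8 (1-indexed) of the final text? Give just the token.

Hunk 1: at line 3 remove [hgxcb,geihh] add [idru,ikkt,eqd] -> 9 lines: tqhy bfl oet dmbr idru ikkt eqd esb ixs
Hunk 2: at line 1 remove [oet,dmbr,idru] add [xskia,erx,jugw] -> 9 lines: tqhy bfl xskia erx jugw ikkt eqd esb ixs
Hunk 3: at line 4 remove [ikkt,eqd] add [gkp] -> 8 lines: tqhy bfl xskia erx jugw gkp esb ixs
Hunk 4: at line 2 remove [erx,jugw,gkp] add [xya,cgtz,obtjm] -> 8 lines: tqhy bfl xskia xya cgtz obtjm esb ixs
Hunk 5: at line 5 remove [obtjm] add [ymd] -> 8 lines: tqhy bfl xskia xya cgtz ymd esb ixs
Final line 8: ixs

Answer: ixs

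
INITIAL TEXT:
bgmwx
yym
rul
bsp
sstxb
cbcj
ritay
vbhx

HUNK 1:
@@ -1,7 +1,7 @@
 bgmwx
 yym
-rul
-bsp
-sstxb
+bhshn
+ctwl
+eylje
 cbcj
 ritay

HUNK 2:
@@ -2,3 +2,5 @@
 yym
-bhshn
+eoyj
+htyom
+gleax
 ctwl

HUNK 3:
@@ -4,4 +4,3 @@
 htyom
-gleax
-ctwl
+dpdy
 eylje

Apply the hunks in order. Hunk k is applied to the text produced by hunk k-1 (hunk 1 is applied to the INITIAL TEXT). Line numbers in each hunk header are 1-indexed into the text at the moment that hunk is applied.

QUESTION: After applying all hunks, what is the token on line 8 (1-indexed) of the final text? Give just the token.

Hunk 1: at line 1 remove [rul,bsp,sstxb] add [bhshn,ctwl,eylje] -> 8 lines: bgmwx yym bhshn ctwl eylje cbcj ritay vbhx
Hunk 2: at line 2 remove [bhshn] add [eoyj,htyom,gleax] -> 10 lines: bgmwx yym eoyj htyom gleax ctwl eylje cbcj ritay vbhx
Hunk 3: at line 4 remove [gleax,ctwl] add [dpdy] -> 9 lines: bgmwx yym eoyj htyom dpdy eylje cbcj ritay vbhx
Final line 8: ritay

Answer: ritay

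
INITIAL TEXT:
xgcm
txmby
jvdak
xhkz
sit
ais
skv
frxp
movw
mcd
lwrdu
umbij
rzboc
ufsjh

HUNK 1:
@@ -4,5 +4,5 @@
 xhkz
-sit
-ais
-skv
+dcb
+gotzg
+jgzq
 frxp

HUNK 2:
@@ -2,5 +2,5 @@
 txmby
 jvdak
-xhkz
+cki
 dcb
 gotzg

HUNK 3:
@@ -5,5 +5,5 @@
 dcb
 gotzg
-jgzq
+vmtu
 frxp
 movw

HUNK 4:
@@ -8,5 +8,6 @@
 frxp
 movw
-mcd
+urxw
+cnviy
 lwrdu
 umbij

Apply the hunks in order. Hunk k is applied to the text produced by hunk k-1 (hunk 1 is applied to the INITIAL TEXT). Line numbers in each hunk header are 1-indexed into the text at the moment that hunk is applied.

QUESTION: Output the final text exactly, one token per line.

Hunk 1: at line 4 remove [sit,ais,skv] add [dcb,gotzg,jgzq] -> 14 lines: xgcm txmby jvdak xhkz dcb gotzg jgzq frxp movw mcd lwrdu umbij rzboc ufsjh
Hunk 2: at line 2 remove [xhkz] add [cki] -> 14 lines: xgcm txmby jvdak cki dcb gotzg jgzq frxp movw mcd lwrdu umbij rzboc ufsjh
Hunk 3: at line 5 remove [jgzq] add [vmtu] -> 14 lines: xgcm txmby jvdak cki dcb gotzg vmtu frxp movw mcd lwrdu umbij rzboc ufsjh
Hunk 4: at line 8 remove [mcd] add [urxw,cnviy] -> 15 lines: xgcm txmby jvdak cki dcb gotzg vmtu frxp movw urxw cnviy lwrdu umbij rzboc ufsjh

Answer: xgcm
txmby
jvdak
cki
dcb
gotzg
vmtu
frxp
movw
urxw
cnviy
lwrdu
umbij
rzboc
ufsjh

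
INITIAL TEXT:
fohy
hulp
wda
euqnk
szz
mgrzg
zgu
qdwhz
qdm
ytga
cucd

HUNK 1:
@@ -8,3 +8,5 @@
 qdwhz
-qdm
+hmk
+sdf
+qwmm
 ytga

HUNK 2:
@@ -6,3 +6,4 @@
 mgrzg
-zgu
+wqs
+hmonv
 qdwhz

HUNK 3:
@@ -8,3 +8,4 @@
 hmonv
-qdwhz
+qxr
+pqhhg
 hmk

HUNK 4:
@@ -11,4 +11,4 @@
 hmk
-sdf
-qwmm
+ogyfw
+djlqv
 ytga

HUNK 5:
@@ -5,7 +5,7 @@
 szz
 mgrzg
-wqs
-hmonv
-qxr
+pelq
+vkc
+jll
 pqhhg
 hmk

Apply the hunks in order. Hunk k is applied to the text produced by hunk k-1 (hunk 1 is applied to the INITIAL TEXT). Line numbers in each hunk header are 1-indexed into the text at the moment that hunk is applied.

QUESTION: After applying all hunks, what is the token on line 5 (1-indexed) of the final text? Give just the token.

Answer: szz

Derivation:
Hunk 1: at line 8 remove [qdm] add [hmk,sdf,qwmm] -> 13 lines: fohy hulp wda euqnk szz mgrzg zgu qdwhz hmk sdf qwmm ytga cucd
Hunk 2: at line 6 remove [zgu] add [wqs,hmonv] -> 14 lines: fohy hulp wda euqnk szz mgrzg wqs hmonv qdwhz hmk sdf qwmm ytga cucd
Hunk 3: at line 8 remove [qdwhz] add [qxr,pqhhg] -> 15 lines: fohy hulp wda euqnk szz mgrzg wqs hmonv qxr pqhhg hmk sdf qwmm ytga cucd
Hunk 4: at line 11 remove [sdf,qwmm] add [ogyfw,djlqv] -> 15 lines: fohy hulp wda euqnk szz mgrzg wqs hmonv qxr pqhhg hmk ogyfw djlqv ytga cucd
Hunk 5: at line 5 remove [wqs,hmonv,qxr] add [pelq,vkc,jll] -> 15 lines: fohy hulp wda euqnk szz mgrzg pelq vkc jll pqhhg hmk ogyfw djlqv ytga cucd
Final line 5: szz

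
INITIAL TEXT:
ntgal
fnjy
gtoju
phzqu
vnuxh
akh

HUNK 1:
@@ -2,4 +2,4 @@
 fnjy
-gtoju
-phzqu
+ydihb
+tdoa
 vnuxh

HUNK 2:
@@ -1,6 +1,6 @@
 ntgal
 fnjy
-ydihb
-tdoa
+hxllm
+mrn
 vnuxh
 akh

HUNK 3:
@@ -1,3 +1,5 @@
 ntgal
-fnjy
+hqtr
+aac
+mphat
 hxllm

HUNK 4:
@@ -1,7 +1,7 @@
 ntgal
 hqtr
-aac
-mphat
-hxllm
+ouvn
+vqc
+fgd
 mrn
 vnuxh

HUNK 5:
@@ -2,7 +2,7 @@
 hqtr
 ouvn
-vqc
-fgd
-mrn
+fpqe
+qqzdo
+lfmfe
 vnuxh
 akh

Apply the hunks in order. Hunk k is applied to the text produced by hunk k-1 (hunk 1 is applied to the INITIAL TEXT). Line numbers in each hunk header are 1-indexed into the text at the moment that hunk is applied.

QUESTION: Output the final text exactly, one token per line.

Answer: ntgal
hqtr
ouvn
fpqe
qqzdo
lfmfe
vnuxh
akh

Derivation:
Hunk 1: at line 2 remove [gtoju,phzqu] add [ydihb,tdoa] -> 6 lines: ntgal fnjy ydihb tdoa vnuxh akh
Hunk 2: at line 1 remove [ydihb,tdoa] add [hxllm,mrn] -> 6 lines: ntgal fnjy hxllm mrn vnuxh akh
Hunk 3: at line 1 remove [fnjy] add [hqtr,aac,mphat] -> 8 lines: ntgal hqtr aac mphat hxllm mrn vnuxh akh
Hunk 4: at line 1 remove [aac,mphat,hxllm] add [ouvn,vqc,fgd] -> 8 lines: ntgal hqtr ouvn vqc fgd mrn vnuxh akh
Hunk 5: at line 2 remove [vqc,fgd,mrn] add [fpqe,qqzdo,lfmfe] -> 8 lines: ntgal hqtr ouvn fpqe qqzdo lfmfe vnuxh akh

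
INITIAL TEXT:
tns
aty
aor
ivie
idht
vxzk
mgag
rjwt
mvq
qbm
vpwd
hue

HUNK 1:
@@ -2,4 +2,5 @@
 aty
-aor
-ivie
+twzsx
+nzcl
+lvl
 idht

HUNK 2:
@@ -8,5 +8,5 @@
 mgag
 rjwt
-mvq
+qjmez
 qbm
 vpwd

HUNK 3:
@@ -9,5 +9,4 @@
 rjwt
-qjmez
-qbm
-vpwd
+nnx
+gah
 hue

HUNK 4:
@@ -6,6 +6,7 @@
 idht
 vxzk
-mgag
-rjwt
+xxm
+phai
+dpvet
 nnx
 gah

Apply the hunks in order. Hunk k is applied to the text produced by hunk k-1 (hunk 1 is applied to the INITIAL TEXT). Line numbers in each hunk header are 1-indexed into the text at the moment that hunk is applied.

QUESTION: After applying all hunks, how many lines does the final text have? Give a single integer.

Hunk 1: at line 2 remove [aor,ivie] add [twzsx,nzcl,lvl] -> 13 lines: tns aty twzsx nzcl lvl idht vxzk mgag rjwt mvq qbm vpwd hue
Hunk 2: at line 8 remove [mvq] add [qjmez] -> 13 lines: tns aty twzsx nzcl lvl idht vxzk mgag rjwt qjmez qbm vpwd hue
Hunk 3: at line 9 remove [qjmez,qbm,vpwd] add [nnx,gah] -> 12 lines: tns aty twzsx nzcl lvl idht vxzk mgag rjwt nnx gah hue
Hunk 4: at line 6 remove [mgag,rjwt] add [xxm,phai,dpvet] -> 13 lines: tns aty twzsx nzcl lvl idht vxzk xxm phai dpvet nnx gah hue
Final line count: 13

Answer: 13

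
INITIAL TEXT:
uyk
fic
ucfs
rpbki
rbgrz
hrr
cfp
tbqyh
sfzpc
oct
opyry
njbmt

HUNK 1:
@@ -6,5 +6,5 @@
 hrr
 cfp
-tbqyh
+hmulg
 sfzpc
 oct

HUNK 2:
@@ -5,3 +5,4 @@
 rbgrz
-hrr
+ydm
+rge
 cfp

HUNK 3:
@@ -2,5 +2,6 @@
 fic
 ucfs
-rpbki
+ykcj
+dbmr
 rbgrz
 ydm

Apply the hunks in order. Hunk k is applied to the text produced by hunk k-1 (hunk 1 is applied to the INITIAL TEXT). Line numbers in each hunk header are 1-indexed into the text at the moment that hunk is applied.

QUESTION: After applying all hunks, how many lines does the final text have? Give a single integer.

Hunk 1: at line 6 remove [tbqyh] add [hmulg] -> 12 lines: uyk fic ucfs rpbki rbgrz hrr cfp hmulg sfzpc oct opyry njbmt
Hunk 2: at line 5 remove [hrr] add [ydm,rge] -> 13 lines: uyk fic ucfs rpbki rbgrz ydm rge cfp hmulg sfzpc oct opyry njbmt
Hunk 3: at line 2 remove [rpbki] add [ykcj,dbmr] -> 14 lines: uyk fic ucfs ykcj dbmr rbgrz ydm rge cfp hmulg sfzpc oct opyry njbmt
Final line count: 14

Answer: 14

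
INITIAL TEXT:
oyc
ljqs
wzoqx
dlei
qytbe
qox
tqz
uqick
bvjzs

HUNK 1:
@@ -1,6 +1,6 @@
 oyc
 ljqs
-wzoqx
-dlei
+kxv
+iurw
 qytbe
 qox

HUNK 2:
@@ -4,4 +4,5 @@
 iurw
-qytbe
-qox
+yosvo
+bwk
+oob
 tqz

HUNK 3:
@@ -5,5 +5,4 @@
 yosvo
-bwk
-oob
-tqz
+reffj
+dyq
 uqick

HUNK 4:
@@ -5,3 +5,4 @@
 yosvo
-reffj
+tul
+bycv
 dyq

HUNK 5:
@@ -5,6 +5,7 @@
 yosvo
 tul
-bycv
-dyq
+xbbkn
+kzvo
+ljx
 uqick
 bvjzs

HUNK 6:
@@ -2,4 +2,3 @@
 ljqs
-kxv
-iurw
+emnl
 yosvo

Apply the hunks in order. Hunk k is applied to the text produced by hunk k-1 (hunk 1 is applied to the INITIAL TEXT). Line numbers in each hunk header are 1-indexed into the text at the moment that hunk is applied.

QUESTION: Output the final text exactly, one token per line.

Answer: oyc
ljqs
emnl
yosvo
tul
xbbkn
kzvo
ljx
uqick
bvjzs

Derivation:
Hunk 1: at line 1 remove [wzoqx,dlei] add [kxv,iurw] -> 9 lines: oyc ljqs kxv iurw qytbe qox tqz uqick bvjzs
Hunk 2: at line 4 remove [qytbe,qox] add [yosvo,bwk,oob] -> 10 lines: oyc ljqs kxv iurw yosvo bwk oob tqz uqick bvjzs
Hunk 3: at line 5 remove [bwk,oob,tqz] add [reffj,dyq] -> 9 lines: oyc ljqs kxv iurw yosvo reffj dyq uqick bvjzs
Hunk 4: at line 5 remove [reffj] add [tul,bycv] -> 10 lines: oyc ljqs kxv iurw yosvo tul bycv dyq uqick bvjzs
Hunk 5: at line 5 remove [bycv,dyq] add [xbbkn,kzvo,ljx] -> 11 lines: oyc ljqs kxv iurw yosvo tul xbbkn kzvo ljx uqick bvjzs
Hunk 6: at line 2 remove [kxv,iurw] add [emnl] -> 10 lines: oyc ljqs emnl yosvo tul xbbkn kzvo ljx uqick bvjzs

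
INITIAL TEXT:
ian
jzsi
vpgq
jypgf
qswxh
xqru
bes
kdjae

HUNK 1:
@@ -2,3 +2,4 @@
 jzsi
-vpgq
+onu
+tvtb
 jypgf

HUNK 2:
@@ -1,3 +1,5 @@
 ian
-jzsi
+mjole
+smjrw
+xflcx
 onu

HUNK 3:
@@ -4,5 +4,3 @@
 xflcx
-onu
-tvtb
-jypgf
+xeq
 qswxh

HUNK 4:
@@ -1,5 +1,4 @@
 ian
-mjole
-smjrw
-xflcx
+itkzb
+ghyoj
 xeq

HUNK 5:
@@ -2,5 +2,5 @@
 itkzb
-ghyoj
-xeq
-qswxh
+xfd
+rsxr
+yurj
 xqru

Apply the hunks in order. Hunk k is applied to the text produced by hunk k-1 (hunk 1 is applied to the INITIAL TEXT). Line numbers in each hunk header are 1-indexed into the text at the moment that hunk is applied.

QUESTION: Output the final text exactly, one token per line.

Hunk 1: at line 2 remove [vpgq] add [onu,tvtb] -> 9 lines: ian jzsi onu tvtb jypgf qswxh xqru bes kdjae
Hunk 2: at line 1 remove [jzsi] add [mjole,smjrw,xflcx] -> 11 lines: ian mjole smjrw xflcx onu tvtb jypgf qswxh xqru bes kdjae
Hunk 3: at line 4 remove [onu,tvtb,jypgf] add [xeq] -> 9 lines: ian mjole smjrw xflcx xeq qswxh xqru bes kdjae
Hunk 4: at line 1 remove [mjole,smjrw,xflcx] add [itkzb,ghyoj] -> 8 lines: ian itkzb ghyoj xeq qswxh xqru bes kdjae
Hunk 5: at line 2 remove [ghyoj,xeq,qswxh] add [xfd,rsxr,yurj] -> 8 lines: ian itkzb xfd rsxr yurj xqru bes kdjae

Answer: ian
itkzb
xfd
rsxr
yurj
xqru
bes
kdjae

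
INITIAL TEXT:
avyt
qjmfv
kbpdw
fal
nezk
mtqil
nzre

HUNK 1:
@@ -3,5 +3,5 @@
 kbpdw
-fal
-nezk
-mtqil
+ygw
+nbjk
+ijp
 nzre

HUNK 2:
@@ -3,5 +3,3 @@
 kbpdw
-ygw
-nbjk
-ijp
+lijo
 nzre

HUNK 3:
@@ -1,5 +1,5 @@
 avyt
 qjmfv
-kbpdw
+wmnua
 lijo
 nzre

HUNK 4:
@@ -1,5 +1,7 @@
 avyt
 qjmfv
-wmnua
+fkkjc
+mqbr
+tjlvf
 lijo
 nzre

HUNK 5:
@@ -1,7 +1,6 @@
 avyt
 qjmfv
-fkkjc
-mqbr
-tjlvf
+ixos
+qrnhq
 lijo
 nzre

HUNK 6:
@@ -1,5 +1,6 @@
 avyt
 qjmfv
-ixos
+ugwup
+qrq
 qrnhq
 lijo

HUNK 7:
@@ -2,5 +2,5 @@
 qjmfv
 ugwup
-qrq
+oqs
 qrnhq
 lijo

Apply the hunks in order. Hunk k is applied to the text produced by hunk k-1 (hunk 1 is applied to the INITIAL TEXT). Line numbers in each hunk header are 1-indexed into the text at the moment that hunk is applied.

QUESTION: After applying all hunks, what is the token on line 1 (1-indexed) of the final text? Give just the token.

Hunk 1: at line 3 remove [fal,nezk,mtqil] add [ygw,nbjk,ijp] -> 7 lines: avyt qjmfv kbpdw ygw nbjk ijp nzre
Hunk 2: at line 3 remove [ygw,nbjk,ijp] add [lijo] -> 5 lines: avyt qjmfv kbpdw lijo nzre
Hunk 3: at line 1 remove [kbpdw] add [wmnua] -> 5 lines: avyt qjmfv wmnua lijo nzre
Hunk 4: at line 1 remove [wmnua] add [fkkjc,mqbr,tjlvf] -> 7 lines: avyt qjmfv fkkjc mqbr tjlvf lijo nzre
Hunk 5: at line 1 remove [fkkjc,mqbr,tjlvf] add [ixos,qrnhq] -> 6 lines: avyt qjmfv ixos qrnhq lijo nzre
Hunk 6: at line 1 remove [ixos] add [ugwup,qrq] -> 7 lines: avyt qjmfv ugwup qrq qrnhq lijo nzre
Hunk 7: at line 2 remove [qrq] add [oqs] -> 7 lines: avyt qjmfv ugwup oqs qrnhq lijo nzre
Final line 1: avyt

Answer: avyt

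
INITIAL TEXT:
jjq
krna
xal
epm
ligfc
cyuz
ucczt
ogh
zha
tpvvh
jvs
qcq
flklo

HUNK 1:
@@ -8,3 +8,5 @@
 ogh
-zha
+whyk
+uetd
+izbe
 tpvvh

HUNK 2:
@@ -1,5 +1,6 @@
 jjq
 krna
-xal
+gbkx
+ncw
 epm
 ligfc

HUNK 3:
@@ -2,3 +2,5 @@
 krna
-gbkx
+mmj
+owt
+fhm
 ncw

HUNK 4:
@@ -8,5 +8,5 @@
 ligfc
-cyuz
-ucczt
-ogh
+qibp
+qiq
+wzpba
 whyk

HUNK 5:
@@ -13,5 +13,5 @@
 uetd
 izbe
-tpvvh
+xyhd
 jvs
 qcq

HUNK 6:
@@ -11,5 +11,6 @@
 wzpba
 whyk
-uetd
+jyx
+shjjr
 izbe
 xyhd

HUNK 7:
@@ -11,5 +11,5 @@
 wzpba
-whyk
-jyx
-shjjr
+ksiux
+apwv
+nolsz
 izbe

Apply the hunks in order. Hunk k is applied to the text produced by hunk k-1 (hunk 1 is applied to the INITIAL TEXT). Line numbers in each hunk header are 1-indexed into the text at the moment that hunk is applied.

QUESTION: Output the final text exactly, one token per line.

Answer: jjq
krna
mmj
owt
fhm
ncw
epm
ligfc
qibp
qiq
wzpba
ksiux
apwv
nolsz
izbe
xyhd
jvs
qcq
flklo

Derivation:
Hunk 1: at line 8 remove [zha] add [whyk,uetd,izbe] -> 15 lines: jjq krna xal epm ligfc cyuz ucczt ogh whyk uetd izbe tpvvh jvs qcq flklo
Hunk 2: at line 1 remove [xal] add [gbkx,ncw] -> 16 lines: jjq krna gbkx ncw epm ligfc cyuz ucczt ogh whyk uetd izbe tpvvh jvs qcq flklo
Hunk 3: at line 2 remove [gbkx] add [mmj,owt,fhm] -> 18 lines: jjq krna mmj owt fhm ncw epm ligfc cyuz ucczt ogh whyk uetd izbe tpvvh jvs qcq flklo
Hunk 4: at line 8 remove [cyuz,ucczt,ogh] add [qibp,qiq,wzpba] -> 18 lines: jjq krna mmj owt fhm ncw epm ligfc qibp qiq wzpba whyk uetd izbe tpvvh jvs qcq flklo
Hunk 5: at line 13 remove [tpvvh] add [xyhd] -> 18 lines: jjq krna mmj owt fhm ncw epm ligfc qibp qiq wzpba whyk uetd izbe xyhd jvs qcq flklo
Hunk 6: at line 11 remove [uetd] add [jyx,shjjr] -> 19 lines: jjq krna mmj owt fhm ncw epm ligfc qibp qiq wzpba whyk jyx shjjr izbe xyhd jvs qcq flklo
Hunk 7: at line 11 remove [whyk,jyx,shjjr] add [ksiux,apwv,nolsz] -> 19 lines: jjq krna mmj owt fhm ncw epm ligfc qibp qiq wzpba ksiux apwv nolsz izbe xyhd jvs qcq flklo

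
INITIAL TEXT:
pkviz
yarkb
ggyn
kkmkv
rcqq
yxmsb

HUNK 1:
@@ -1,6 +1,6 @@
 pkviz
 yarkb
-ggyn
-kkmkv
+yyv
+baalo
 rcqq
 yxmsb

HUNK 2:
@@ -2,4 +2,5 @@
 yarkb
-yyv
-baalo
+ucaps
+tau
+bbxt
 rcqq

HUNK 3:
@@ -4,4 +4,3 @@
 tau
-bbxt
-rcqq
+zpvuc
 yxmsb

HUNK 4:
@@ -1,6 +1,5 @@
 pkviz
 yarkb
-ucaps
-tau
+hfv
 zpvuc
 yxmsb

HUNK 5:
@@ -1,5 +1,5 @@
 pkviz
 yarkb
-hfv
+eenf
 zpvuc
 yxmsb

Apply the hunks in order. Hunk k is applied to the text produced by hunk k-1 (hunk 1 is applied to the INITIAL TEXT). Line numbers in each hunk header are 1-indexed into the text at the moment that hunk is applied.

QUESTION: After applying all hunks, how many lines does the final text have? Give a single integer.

Hunk 1: at line 1 remove [ggyn,kkmkv] add [yyv,baalo] -> 6 lines: pkviz yarkb yyv baalo rcqq yxmsb
Hunk 2: at line 2 remove [yyv,baalo] add [ucaps,tau,bbxt] -> 7 lines: pkviz yarkb ucaps tau bbxt rcqq yxmsb
Hunk 3: at line 4 remove [bbxt,rcqq] add [zpvuc] -> 6 lines: pkviz yarkb ucaps tau zpvuc yxmsb
Hunk 4: at line 1 remove [ucaps,tau] add [hfv] -> 5 lines: pkviz yarkb hfv zpvuc yxmsb
Hunk 5: at line 1 remove [hfv] add [eenf] -> 5 lines: pkviz yarkb eenf zpvuc yxmsb
Final line count: 5

Answer: 5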